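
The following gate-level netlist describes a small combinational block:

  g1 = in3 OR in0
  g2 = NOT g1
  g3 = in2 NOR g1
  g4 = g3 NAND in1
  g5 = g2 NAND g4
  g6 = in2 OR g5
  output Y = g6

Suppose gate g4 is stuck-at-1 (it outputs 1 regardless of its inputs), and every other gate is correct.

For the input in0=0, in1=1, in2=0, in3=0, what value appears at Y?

0

Propagate with g4 forced: g1=0, g2=1, g3=1, g4=1 [stuck-at-1], g5=0, g6=0.
So Y = 0. (Without the fault it would be 1.)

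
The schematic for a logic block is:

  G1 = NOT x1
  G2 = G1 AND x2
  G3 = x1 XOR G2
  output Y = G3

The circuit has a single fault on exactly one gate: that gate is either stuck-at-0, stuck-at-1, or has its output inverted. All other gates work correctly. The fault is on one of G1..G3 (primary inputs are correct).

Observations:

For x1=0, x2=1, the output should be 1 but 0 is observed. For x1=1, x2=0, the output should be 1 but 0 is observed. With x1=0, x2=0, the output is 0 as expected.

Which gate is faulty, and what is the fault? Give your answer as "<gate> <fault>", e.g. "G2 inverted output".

G3 stuck-at-0

Fault-free values for test 1 (x1=0, x2=1): G1=1, G2=1, G3=1, giving Y=1. Observed 0.
Test 1: faults giving observed 0 are {G1 stuck-at-0, G1 inverted output, G2 stuck-at-0, G2 inverted output, G3 stuck-at-0, G3 inverted output}.
Test 2 (x1=1, x2=0): fault-free G1=0, G2=0, G3=1 → 1; observed 0. Eliminates G1 stuck-at-0, G1 inverted output, G2 stuck-at-0.
Test 3 (x1=0, x2=0): fault-free G1=1, G2=0, G3=0 → 0; observed 0. Eliminates G2 inverted output, G3 inverted output.
Only G3 stuck-at-0 is consistent with every test.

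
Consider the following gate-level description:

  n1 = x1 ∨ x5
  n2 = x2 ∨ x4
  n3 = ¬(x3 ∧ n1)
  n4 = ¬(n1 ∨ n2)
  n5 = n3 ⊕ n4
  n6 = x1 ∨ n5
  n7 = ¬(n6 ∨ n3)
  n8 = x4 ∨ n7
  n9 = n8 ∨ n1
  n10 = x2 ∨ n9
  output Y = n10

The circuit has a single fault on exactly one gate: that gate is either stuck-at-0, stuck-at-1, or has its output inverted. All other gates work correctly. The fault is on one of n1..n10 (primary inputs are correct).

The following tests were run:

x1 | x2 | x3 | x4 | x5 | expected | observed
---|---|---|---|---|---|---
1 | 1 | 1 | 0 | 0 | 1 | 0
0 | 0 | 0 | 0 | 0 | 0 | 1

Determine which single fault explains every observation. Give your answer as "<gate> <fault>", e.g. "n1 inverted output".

Fault-free values for test 1 (x1=1, x2=1, x3=1, x4=0, x5=0): n1=1, n2=1, n3=0, n4=0, n5=0, n6=1, n7=0, n8=0, n9=1, n10=1, giving Y=1. Observed 0.
Test 1: faults giving observed 0 are {n10 stuck-at-0, n10 inverted output}.
Test 2 (x1=0, x2=0, x3=0, x4=0, x5=0): fault-free n1=0, n2=0, n3=1, n4=1, n5=0, n6=0, n7=0, n8=0, n9=0, n10=0 → 0; observed 1. Eliminates n10 stuck-at-0.
Only n10 inverted output is consistent with every test.

n10 inverted output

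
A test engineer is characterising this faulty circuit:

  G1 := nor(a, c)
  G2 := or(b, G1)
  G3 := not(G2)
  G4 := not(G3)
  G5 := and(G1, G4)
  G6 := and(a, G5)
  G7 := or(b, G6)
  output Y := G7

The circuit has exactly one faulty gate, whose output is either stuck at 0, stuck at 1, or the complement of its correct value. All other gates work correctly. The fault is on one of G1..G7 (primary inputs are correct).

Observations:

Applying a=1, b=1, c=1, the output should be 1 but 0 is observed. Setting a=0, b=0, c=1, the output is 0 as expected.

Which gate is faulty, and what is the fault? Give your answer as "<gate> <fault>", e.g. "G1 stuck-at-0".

G7 stuck-at-0

Fault-free values for test 1 (a=1, b=1, c=1): G1=0, G2=1, G3=0, G4=1, G5=0, G6=0, G7=1, giving Y=1. Observed 0.
Test 1: faults giving observed 0 are {G7 stuck-at-0, G7 inverted output}.
Test 2 (a=0, b=0, c=1): fault-free G1=0, G2=0, G3=1, G4=0, G5=0, G6=0, G7=0 → 0; observed 0. Eliminates G7 inverted output.
Only G7 stuck-at-0 is consistent with every test.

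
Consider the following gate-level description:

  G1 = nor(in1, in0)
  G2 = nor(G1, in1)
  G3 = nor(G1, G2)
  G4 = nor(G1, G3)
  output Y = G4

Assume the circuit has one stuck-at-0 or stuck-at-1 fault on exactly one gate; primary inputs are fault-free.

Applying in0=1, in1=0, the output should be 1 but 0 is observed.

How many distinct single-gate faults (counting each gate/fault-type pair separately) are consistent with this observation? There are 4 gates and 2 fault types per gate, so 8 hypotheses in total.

Fault-free: G1=0, G2=1, G3=0, G4=1 → 1. Observed 0.
  G1 stuck-at-0: output 1 ✗
  G1 stuck-at-1: output 0 ✓
  G2 stuck-at-0: output 0 ✓
  G2 stuck-at-1: output 1 ✗
  G3 stuck-at-0: output 1 ✗
  G3 stuck-at-1: output 0 ✓
  G4 stuck-at-0: output 0 ✓
  G4 stuck-at-1: output 1 ✗
Consistent faults: {G1 stuck-at-1, G2 stuck-at-0, G3 stuck-at-1, G4 stuck-at-0} — 4 in all.

4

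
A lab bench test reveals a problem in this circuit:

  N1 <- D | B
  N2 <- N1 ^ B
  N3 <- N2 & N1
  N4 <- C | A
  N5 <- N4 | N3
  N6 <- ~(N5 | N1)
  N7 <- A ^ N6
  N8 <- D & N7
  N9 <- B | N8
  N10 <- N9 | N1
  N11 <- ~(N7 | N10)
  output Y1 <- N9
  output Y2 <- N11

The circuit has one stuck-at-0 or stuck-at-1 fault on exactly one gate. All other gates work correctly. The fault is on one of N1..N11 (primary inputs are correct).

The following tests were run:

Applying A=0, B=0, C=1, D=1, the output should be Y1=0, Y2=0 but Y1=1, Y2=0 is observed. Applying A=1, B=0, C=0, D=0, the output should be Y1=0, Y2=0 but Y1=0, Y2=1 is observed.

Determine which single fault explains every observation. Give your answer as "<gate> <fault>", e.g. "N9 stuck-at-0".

N6 stuck-at-1

Fault-free values for test 1 (A=0, B=0, C=1, D=1): N1=1, N2=1, N3=1, N4=1, N5=1, N6=0, N7=0, N8=0, N9=0, N10=1, N11=0, giving Y1=0, Y2=0. Observed Y1=1, Y2=0.
Test 1: faults giving observed Y1=1, Y2=0 are {N6 stuck-at-1, N7 stuck-at-1, N8 stuck-at-1, N9 stuck-at-1}.
Test 2 (A=1, B=0, C=0, D=0): fault-free N1=0, N2=0, N3=0, N4=1, N5=1, N6=0, N7=1, N8=0, N9=0, N10=0, N11=0 → Y1=0, Y2=0; observed Y1=0, Y2=1. Eliminates N7 stuck-at-1, N8 stuck-at-1, N9 stuck-at-1.
Only N6 stuck-at-1 is consistent with every test.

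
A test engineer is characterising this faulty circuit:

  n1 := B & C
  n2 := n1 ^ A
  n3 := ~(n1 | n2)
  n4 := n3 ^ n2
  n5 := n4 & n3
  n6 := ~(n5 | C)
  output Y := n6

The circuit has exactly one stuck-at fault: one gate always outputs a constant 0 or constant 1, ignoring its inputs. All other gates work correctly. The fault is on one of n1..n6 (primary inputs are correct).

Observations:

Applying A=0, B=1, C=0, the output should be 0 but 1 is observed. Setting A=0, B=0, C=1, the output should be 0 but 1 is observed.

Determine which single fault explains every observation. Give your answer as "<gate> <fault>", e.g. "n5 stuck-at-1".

Fault-free values for test 1 (A=0, B=1, C=0): n1=0, n2=0, n3=1, n4=1, n5=1, n6=0, giving Y=0. Observed 1.
Test 1: faults giving observed 1 are {n1 stuck-at-1, n2 stuck-at-1, n3 stuck-at-0, n4 stuck-at-0, n5 stuck-at-0, n6 stuck-at-1}.
Test 2 (A=0, B=0, C=1): fault-free n1=0, n2=0, n3=1, n4=1, n5=1, n6=0 → 0; observed 1. Eliminates n1 stuck-at-1, n2 stuck-at-1, n3 stuck-at-0, n4 stuck-at-0, n5 stuck-at-0.
Only n6 stuck-at-1 is consistent with every test.

n6 stuck-at-1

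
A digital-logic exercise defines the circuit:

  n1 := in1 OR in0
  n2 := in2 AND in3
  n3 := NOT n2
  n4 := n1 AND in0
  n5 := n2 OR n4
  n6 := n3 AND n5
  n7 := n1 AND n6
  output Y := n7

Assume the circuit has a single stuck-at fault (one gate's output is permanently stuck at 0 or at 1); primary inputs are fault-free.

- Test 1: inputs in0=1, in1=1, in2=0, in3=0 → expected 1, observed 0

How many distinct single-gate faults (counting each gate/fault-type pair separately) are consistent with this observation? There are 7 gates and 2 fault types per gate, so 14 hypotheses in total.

7

Fault-free: n1=1, n2=0, n3=1, n4=1, n5=1, n6=1, n7=1 → 1. Observed 0.
  n1 stuck-at-0: output 0 ✓
  n1 stuck-at-1: output 1 ✗
  n2 stuck-at-0: output 1 ✗
  n2 stuck-at-1: output 0 ✓
  n3 stuck-at-0: output 0 ✓
  n3 stuck-at-1: output 1 ✗
  n4 stuck-at-0: output 0 ✓
  n4 stuck-at-1: output 1 ✗
  n5 stuck-at-0: output 0 ✓
  n5 stuck-at-1: output 1 ✗
  n6 stuck-at-0: output 0 ✓
  n6 stuck-at-1: output 1 ✗
  n7 stuck-at-0: output 0 ✓
  n7 stuck-at-1: output 1 ✗
Consistent faults: {n1 stuck-at-0, n2 stuck-at-1, n3 stuck-at-0, n4 stuck-at-0, n5 stuck-at-0, n6 stuck-at-0, n7 stuck-at-0} — 7 in all.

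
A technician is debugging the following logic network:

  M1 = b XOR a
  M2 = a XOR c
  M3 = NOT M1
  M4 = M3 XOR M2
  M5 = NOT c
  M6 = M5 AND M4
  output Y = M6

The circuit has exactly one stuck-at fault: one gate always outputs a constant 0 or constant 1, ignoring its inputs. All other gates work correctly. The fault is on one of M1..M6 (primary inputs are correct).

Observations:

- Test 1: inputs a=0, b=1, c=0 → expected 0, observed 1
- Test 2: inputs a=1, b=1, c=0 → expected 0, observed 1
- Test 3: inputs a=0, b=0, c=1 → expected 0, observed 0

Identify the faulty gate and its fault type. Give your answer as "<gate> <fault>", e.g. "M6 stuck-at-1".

Fault-free values for test 1 (a=0, b=1, c=0): M1=1, M2=0, M3=0, M4=0, M5=1, M6=0, giving Y=0. Observed 1.
Test 1: faults giving observed 1 are {M1 stuck-at-0, M2 stuck-at-1, M3 stuck-at-1, M4 stuck-at-1, M6 stuck-at-1}.
Test 2 (a=1, b=1, c=0): fault-free M1=0, M2=1, M3=1, M4=0, M5=1, M6=0 → 0; observed 1. Eliminates M1 stuck-at-0, M2 stuck-at-1, M3 stuck-at-1.
Test 3 (a=0, b=0, c=1): fault-free M1=0, M2=1, M3=1, M4=0, M5=0, M6=0 → 0; observed 0. Eliminates M6 stuck-at-1.
Only M4 stuck-at-1 is consistent with every test.

M4 stuck-at-1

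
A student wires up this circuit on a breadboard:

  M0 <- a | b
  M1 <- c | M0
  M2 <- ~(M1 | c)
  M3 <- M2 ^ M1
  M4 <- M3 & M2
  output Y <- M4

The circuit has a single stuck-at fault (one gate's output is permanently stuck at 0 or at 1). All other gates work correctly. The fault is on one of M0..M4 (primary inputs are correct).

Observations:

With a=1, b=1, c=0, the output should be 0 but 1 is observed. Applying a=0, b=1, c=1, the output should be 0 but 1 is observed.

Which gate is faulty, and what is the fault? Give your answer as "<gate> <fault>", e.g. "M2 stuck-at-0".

M4 stuck-at-1

Fault-free values for test 1 (a=1, b=1, c=0): M0=1, M1=1, M2=0, M3=1, M4=0, giving Y=0. Observed 1.
Test 1: faults giving observed 1 are {M0 stuck-at-0, M1 stuck-at-0, M4 stuck-at-1}.
Test 2 (a=0, b=1, c=1): fault-free M0=1, M1=1, M2=0, M3=1, M4=0 → 0; observed 1. Eliminates M0 stuck-at-0, M1 stuck-at-0.
Only M4 stuck-at-1 is consistent with every test.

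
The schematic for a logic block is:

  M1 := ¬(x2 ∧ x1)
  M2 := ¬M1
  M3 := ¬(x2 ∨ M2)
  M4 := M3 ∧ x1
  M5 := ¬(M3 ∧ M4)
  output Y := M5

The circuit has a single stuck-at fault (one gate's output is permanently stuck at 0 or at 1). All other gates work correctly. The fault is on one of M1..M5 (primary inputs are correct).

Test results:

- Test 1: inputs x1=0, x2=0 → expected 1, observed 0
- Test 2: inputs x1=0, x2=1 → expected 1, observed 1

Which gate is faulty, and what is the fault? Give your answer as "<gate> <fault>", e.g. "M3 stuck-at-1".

Fault-free values for test 1 (x1=0, x2=0): M1=1, M2=0, M3=1, M4=0, M5=1, giving Y=1. Observed 0.
Test 1: faults giving observed 0 are {M4 stuck-at-1, M5 stuck-at-0}.
Test 2 (x1=0, x2=1): fault-free M1=1, M2=0, M3=0, M4=0, M5=1 → 1; observed 1. Eliminates M5 stuck-at-0.
Only M4 stuck-at-1 is consistent with every test.

M4 stuck-at-1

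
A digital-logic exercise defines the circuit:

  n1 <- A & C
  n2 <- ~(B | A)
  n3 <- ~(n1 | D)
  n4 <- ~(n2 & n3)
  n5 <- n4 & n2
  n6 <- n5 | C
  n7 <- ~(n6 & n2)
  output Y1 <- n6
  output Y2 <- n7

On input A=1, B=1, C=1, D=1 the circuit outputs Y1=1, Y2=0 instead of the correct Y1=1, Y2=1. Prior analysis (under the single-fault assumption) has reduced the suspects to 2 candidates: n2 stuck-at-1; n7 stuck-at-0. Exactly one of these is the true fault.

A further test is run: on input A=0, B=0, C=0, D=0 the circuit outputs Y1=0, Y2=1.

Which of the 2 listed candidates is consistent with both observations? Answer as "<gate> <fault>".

Evaluate each candidate on input A=0, B=0, C=0, D=0:
  n2 stuck-at-1: n1=0, n2=1 [stuck-at-1], n3=1, n4=0, n5=0, n6=0, n7=1 → Y1=0, Y2=1 — matches
  n7 stuck-at-0: n1=0, n2=1, n3=1, n4=0, n5=0, n6=0, n7=0 [stuck-at-0] → Y1=0, Y2=0 — eliminated
Only n2 stuck-at-1 reproduces the observed Y1=0, Y2=1.

n2 stuck-at-1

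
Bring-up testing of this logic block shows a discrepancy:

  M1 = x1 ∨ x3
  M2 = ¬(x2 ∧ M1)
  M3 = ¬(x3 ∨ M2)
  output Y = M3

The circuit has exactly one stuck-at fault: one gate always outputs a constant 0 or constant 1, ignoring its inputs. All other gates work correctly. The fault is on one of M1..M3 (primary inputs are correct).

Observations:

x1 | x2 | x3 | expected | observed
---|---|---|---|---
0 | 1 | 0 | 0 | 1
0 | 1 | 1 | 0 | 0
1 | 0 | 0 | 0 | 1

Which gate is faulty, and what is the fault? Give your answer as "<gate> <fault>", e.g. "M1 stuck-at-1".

Fault-free values for test 1 (x1=0, x2=1, x3=0): M1=0, M2=1, M3=0, giving Y=0. Observed 1.
Test 1: faults giving observed 1 are {M1 stuck-at-1, M2 stuck-at-0, M3 stuck-at-1}.
Test 2 (x1=0, x2=1, x3=1): fault-free M1=1, M2=0, M3=0 → 0; observed 0. Eliminates M3 stuck-at-1.
Test 3 (x1=1, x2=0, x3=0): fault-free M1=1, M2=1, M3=0 → 0; observed 1. Eliminates M1 stuck-at-1.
Only M2 stuck-at-0 is consistent with every test.

M2 stuck-at-0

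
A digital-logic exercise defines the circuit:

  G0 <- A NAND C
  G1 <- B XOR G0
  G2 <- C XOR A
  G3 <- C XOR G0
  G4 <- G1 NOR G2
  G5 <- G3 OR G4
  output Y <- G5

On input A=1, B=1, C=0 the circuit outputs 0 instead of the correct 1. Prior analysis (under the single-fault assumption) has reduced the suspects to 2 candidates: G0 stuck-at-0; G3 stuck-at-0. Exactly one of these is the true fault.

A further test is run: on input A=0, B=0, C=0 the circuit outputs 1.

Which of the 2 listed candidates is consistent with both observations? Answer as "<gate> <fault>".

Evaluate each candidate on input A=0, B=0, C=0:
  G0 stuck-at-0: G0=0 [stuck-at-0], G1=0, G2=0, G3=0, G4=1, G5=1 → 1 — matches
  G3 stuck-at-0: G0=1, G1=1, G2=0, G3=0 [stuck-at-0], G4=0, G5=0 → 0 — eliminated
Only G0 stuck-at-0 reproduces the observed 1.

G0 stuck-at-0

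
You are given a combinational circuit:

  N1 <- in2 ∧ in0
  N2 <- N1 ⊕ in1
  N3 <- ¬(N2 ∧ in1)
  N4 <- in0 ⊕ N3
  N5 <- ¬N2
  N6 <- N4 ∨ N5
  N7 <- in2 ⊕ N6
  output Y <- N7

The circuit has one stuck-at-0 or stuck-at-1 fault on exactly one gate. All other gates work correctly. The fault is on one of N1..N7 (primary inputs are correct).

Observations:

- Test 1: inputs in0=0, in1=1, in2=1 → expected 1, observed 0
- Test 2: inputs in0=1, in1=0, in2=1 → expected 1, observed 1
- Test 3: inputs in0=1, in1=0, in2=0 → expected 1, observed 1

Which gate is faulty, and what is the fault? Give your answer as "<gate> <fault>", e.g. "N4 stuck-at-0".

N3 stuck-at-1

Fault-free values for test 1 (in0=0, in1=1, in2=1): N1=0, N2=1, N3=0, N4=0, N5=0, N6=0, N7=1, giving Y=1. Observed 0.
Test 1: faults giving observed 0 are {N1 stuck-at-1, N2 stuck-at-0, N3 stuck-at-1, N4 stuck-at-1, N5 stuck-at-1, N6 stuck-at-1, N7 stuck-at-0}.
Test 2 (in0=1, in1=0, in2=1): fault-free N1=1, N2=1, N3=1, N4=0, N5=0, N6=0, N7=1 → 1; observed 1. Eliminates N2 stuck-at-0, N4 stuck-at-1, N5 stuck-at-1, N6 stuck-at-1, N7 stuck-at-0.
Test 3 (in0=1, in1=0, in2=0): fault-free N1=0, N2=0, N3=1, N4=0, N5=1, N6=1, N7=1 → 1; observed 1. Eliminates N1 stuck-at-1.
Only N3 stuck-at-1 is consistent with every test.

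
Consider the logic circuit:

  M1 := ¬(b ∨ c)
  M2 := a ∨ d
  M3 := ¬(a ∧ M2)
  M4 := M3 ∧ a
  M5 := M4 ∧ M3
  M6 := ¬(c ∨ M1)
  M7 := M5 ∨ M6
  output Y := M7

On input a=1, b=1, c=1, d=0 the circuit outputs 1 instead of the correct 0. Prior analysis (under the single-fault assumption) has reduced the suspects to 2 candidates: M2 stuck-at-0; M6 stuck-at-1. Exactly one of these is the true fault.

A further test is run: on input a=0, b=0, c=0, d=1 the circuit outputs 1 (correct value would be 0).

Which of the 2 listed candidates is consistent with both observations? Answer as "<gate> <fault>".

M6 stuck-at-1

Evaluate each candidate on input a=0, b=0, c=0, d=1:
  M2 stuck-at-0: M1=1, M2=0 [stuck-at-0], M3=1, M4=0, M5=0, M6=0, M7=0 → 0 — eliminated
  M6 stuck-at-1: M1=1, M2=1, M3=1, M4=0, M5=0, M6=1 [stuck-at-1], M7=1 → 1 — matches
Only M6 stuck-at-1 reproduces the observed 1.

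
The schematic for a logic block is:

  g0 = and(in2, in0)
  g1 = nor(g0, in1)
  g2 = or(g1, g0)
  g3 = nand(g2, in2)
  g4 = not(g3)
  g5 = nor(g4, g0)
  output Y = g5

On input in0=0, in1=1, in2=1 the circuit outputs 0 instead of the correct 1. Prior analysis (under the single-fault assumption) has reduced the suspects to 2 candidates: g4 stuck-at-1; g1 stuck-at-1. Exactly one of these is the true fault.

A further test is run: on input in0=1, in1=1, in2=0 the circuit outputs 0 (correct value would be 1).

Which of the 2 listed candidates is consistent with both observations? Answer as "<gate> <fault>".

Evaluate each candidate on input in0=1, in1=1, in2=0:
  g4 stuck-at-1: g0=0, g1=0, g2=0, g3=1, g4=1 [stuck-at-1], g5=0 → 0 — matches
  g1 stuck-at-1: g0=0, g1=1 [stuck-at-1], g2=1, g3=1, g4=0, g5=1 → 1 — eliminated
Only g4 stuck-at-1 reproduces the observed 0.

g4 stuck-at-1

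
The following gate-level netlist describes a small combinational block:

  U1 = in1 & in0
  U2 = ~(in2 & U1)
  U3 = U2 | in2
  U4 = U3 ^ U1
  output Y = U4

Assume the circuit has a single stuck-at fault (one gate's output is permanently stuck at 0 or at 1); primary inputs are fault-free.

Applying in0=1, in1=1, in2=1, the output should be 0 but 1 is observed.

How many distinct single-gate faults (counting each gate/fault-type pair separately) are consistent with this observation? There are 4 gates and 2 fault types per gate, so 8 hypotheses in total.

3

Fault-free: U1=1, U2=0, U3=1, U4=0 → 0. Observed 1.
  U1 stuck-at-0: output 1 ✓
  U1 stuck-at-1: output 0 ✗
  U2 stuck-at-0: output 0 ✗
  U2 stuck-at-1: output 0 ✗
  U3 stuck-at-0: output 1 ✓
  U3 stuck-at-1: output 0 ✗
  U4 stuck-at-0: output 0 ✗
  U4 stuck-at-1: output 1 ✓
Consistent faults: {U1 stuck-at-0, U3 stuck-at-0, U4 stuck-at-1} — 3 in all.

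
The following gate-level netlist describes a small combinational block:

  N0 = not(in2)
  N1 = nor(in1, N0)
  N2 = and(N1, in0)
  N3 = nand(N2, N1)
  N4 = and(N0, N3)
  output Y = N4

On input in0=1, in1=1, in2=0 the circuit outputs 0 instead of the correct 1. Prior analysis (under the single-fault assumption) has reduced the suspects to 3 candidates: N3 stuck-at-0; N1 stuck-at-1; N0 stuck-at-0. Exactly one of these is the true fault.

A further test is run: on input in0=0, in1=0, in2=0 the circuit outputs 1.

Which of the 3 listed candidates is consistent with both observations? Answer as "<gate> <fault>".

N1 stuck-at-1

Evaluate each candidate on input in0=0, in1=0, in2=0:
  N3 stuck-at-0: N0=1, N1=0, N2=0, N3=0 [stuck-at-0], N4=0 → 0 — eliminated
  N1 stuck-at-1: N0=1, N1=1 [stuck-at-1], N2=0, N3=1, N4=1 → 1 — matches
  N0 stuck-at-0: N0=0 [stuck-at-0], N1=1, N2=0, N3=1, N4=0 → 0 — eliminated
Only N1 stuck-at-1 reproduces the observed 1.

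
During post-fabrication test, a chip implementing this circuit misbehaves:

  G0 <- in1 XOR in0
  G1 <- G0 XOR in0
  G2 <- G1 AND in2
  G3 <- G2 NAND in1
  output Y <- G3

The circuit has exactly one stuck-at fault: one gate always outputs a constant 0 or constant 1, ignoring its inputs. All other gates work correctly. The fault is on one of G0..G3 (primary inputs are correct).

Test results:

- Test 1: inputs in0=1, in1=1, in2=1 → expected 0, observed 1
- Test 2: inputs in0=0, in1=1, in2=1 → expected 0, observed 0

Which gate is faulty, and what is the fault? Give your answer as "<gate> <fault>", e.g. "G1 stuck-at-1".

G0 stuck-at-1

Fault-free values for test 1 (in0=1, in1=1, in2=1): G0=0, G1=1, G2=1, G3=0, giving Y=0. Observed 1.
Test 1: faults giving observed 1 are {G0 stuck-at-1, G1 stuck-at-0, G2 stuck-at-0, G3 stuck-at-1}.
Test 2 (in0=0, in1=1, in2=1): fault-free G0=1, G1=1, G2=1, G3=0 → 0; observed 0. Eliminates G1 stuck-at-0, G2 stuck-at-0, G3 stuck-at-1.
Only G0 stuck-at-1 is consistent with every test.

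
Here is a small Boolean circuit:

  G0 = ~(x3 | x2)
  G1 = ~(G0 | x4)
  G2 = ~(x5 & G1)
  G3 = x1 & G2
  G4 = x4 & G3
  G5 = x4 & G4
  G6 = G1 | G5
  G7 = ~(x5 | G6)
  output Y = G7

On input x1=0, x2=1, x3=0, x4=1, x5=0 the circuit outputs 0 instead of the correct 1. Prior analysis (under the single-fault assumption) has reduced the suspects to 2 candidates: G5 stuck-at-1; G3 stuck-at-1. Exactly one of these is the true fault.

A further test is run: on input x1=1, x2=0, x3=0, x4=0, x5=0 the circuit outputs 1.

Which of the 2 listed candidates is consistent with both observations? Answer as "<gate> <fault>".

Evaluate each candidate on input x1=1, x2=0, x3=0, x4=0, x5=0:
  G5 stuck-at-1: G0=1, G1=0, G2=1, G3=1, G4=0, G5=1 [stuck-at-1], G6=1, G7=0 → 0 — eliminated
  G3 stuck-at-1: G0=1, G1=0, G2=1, G3=1 [stuck-at-1], G4=0, G5=0, G6=0, G7=1 → 1 — matches
Only G3 stuck-at-1 reproduces the observed 1.

G3 stuck-at-1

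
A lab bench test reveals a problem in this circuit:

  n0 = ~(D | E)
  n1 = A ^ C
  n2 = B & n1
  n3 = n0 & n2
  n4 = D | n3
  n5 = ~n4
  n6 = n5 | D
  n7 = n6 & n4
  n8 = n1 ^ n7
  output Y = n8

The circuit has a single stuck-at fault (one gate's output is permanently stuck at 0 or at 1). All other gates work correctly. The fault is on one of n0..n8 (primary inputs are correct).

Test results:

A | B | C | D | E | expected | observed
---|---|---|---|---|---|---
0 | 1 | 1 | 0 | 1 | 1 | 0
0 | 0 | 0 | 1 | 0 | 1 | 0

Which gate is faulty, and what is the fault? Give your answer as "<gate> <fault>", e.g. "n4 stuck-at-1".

Fault-free values for test 1 (A=0, B=1, C=1, D=0, E=1): n0=0, n1=1, n2=1, n3=0, n4=0, n5=1, n6=1, n7=0, n8=1, giving Y=1. Observed 0.
Test 1: faults giving observed 0 are {n1 stuck-at-0, n7 stuck-at-1, n8 stuck-at-0}.
Test 2 (A=0, B=0, C=0, D=1, E=0): fault-free n0=0, n1=0, n2=0, n3=0, n4=1, n5=0, n6=1, n7=1, n8=1 → 1; observed 0. Eliminates n1 stuck-at-0, n7 stuck-at-1.
Only n8 stuck-at-0 is consistent with every test.

n8 stuck-at-0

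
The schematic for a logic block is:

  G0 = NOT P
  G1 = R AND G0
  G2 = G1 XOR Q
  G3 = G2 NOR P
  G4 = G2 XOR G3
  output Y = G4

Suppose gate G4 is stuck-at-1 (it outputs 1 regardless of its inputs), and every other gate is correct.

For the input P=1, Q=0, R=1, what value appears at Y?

1

Propagate with G4 forced: G0=0, G1=0, G2=0, G3=0, G4=1 [stuck-at-1].
So Y = 1. (Without the fault it would be 0.)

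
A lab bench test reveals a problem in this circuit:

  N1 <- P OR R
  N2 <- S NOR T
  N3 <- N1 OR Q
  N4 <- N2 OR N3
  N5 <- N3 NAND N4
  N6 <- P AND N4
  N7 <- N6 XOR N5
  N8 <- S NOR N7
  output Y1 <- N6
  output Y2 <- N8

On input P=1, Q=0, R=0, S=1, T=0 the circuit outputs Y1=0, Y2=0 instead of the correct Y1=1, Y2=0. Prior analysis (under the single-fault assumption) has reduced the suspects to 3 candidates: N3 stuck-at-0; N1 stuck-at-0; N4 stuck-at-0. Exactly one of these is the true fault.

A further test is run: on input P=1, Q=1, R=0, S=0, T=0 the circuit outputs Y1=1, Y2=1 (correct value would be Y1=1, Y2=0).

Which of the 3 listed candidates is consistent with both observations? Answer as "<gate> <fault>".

N3 stuck-at-0

Evaluate each candidate on input P=1, Q=1, R=0, S=0, T=0:
  N3 stuck-at-0: N1=1, N2=1, N3=0 [stuck-at-0], N4=1, N5=1, N6=1, N7=0, N8=1 → Y1=1, Y2=1 — matches
  N1 stuck-at-0: N1=0 [stuck-at-0], N2=1, N3=1, N4=1, N5=0, N6=1, N7=1, N8=0 → Y1=1, Y2=0 — eliminated
  N4 stuck-at-0: N1=1, N2=1, N3=1, N4=0 [stuck-at-0], N5=1, N6=0, N7=1, N8=0 → Y1=0, Y2=0 — eliminated
Only N3 stuck-at-0 reproduces the observed Y1=1, Y2=1.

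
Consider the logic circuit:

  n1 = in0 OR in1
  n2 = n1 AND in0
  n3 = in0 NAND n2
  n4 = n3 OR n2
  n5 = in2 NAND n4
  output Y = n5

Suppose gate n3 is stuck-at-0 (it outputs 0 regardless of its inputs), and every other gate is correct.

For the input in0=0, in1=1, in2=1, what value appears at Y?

1

Propagate with n3 forced: n1=1, n2=0, n3=0 [stuck-at-0], n4=0, n5=1.
So Y = 1. (Without the fault it would be 0.)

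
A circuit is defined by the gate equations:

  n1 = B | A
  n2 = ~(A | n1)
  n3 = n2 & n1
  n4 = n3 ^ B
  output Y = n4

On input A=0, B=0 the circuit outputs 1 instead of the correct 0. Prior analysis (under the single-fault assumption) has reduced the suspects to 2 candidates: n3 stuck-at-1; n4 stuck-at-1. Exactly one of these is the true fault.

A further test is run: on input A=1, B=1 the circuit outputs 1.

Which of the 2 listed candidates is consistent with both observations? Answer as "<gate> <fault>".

Evaluate each candidate on input A=1, B=1:
  n3 stuck-at-1: n1=1, n2=0, n3=1 [stuck-at-1], n4=0 → 0 — eliminated
  n4 stuck-at-1: n1=1, n2=0, n3=0, n4=1 [stuck-at-1] → 1 — matches
Only n4 stuck-at-1 reproduces the observed 1.

n4 stuck-at-1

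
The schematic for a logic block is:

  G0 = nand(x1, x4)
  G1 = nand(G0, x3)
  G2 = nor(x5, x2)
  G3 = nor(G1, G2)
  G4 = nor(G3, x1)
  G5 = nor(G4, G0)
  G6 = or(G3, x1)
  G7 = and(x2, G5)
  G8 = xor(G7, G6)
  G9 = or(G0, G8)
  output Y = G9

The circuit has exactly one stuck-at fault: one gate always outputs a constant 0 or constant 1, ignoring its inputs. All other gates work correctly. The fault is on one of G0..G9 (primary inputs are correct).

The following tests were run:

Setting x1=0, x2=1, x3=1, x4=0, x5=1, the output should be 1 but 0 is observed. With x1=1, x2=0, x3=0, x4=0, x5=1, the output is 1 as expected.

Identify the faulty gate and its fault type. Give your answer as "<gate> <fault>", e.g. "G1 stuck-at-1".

Fault-free values for test 1 (x1=0, x2=1, x3=1, x4=0, x5=1): G0=1, G1=0, G2=0, G3=1, G4=0, G5=0, G6=1, G7=0, G8=1, G9=1, giving Y=1. Observed 0.
Test 1: faults giving observed 0 are {G0 stuck-at-0, G9 stuck-at-0}.
Test 2 (x1=1, x2=0, x3=0, x4=0, x5=1): fault-free G0=1, G1=1, G2=0, G3=0, G4=0, G5=0, G6=1, G7=0, G8=1, G9=1 → 1; observed 1. Eliminates G9 stuck-at-0.
Only G0 stuck-at-0 is consistent with every test.

G0 stuck-at-0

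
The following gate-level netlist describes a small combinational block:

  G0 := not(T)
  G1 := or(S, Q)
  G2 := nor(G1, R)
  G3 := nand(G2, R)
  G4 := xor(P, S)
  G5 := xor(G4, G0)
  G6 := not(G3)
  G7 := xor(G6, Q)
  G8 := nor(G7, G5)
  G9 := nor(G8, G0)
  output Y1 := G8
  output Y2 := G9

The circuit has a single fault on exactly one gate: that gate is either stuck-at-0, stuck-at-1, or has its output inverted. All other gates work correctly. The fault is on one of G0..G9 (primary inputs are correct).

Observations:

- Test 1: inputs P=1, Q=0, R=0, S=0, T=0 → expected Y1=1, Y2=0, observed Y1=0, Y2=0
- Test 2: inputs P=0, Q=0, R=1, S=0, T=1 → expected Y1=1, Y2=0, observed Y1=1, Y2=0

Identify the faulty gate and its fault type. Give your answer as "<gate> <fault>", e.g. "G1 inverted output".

Fault-free values for test 1 (P=1, Q=0, R=0, S=0, T=0): G0=1, G1=0, G2=1, G3=1, G4=1, G5=0, G6=0, G7=0, G8=1, G9=0, giving Y1=1, Y2=0. Observed Y1=0, Y2=0.
Test 1: faults giving observed Y1=0, Y2=0 are {G3 stuck-at-0, G3 inverted output, G4 stuck-at-0, G4 inverted output, G5 stuck-at-1, G5 inverted output, G6 stuck-at-1, G6 inverted output, G7 stuck-at-1, G7 inverted output, G8 stuck-at-0, G8 inverted output}.
Test 2 (P=0, Q=0, R=1, S=0, T=1): fault-free G0=0, G1=0, G2=0, G3=1, G4=0, G5=0, G6=0, G7=0, G8=1, G9=0 → Y1=1, Y2=0; observed Y1=1, Y2=0. Eliminates G3 stuck-at-0, G3 inverted output, G4 inverted output, G5 stuck-at-1, G5 inverted output, G6 stuck-at-1, G6 inverted output, G7 stuck-at-1, G7 inverted output, G8 stuck-at-0, G8 inverted output.
Only G4 stuck-at-0 is consistent with every test.

G4 stuck-at-0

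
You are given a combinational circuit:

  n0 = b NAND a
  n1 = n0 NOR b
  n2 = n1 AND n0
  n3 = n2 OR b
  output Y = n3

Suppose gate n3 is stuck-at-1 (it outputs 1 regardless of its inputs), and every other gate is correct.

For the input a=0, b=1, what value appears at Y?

Propagate with n3 forced: n0=1, n1=0, n2=0, n3=1 [stuck-at-1].
So Y = 1. (Same as the fault-free value — the fault is masked on this input.)

1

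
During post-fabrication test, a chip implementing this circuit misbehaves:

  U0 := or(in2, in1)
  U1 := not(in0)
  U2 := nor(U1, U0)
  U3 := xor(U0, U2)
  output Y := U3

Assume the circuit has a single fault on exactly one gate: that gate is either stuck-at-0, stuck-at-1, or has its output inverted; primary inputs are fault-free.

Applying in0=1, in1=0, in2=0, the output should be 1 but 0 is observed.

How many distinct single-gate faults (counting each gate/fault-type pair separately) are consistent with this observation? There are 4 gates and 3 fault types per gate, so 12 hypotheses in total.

Fault-free: U0=0, U1=0, U2=1, U3=1 → 1. Observed 0.
  U0 stuck-at-0: output 1 ✗
  U0 stuck-at-1: output 1 ✗
  U0 inverted output: output 1 ✗
  U1 stuck-at-0: output 1 ✗
  U1 stuck-at-1: output 0 ✓
  U1 inverted output: output 0 ✓
  U2 stuck-at-0: output 0 ✓
  U2 stuck-at-1: output 1 ✗
  U2 inverted output: output 0 ✓
  U3 stuck-at-0: output 0 ✓
  U3 stuck-at-1: output 1 ✗
  U3 inverted output: output 0 ✓
Consistent faults: {U1 stuck-at-1, U1 inverted output, U2 stuck-at-0, U2 inverted output, U3 stuck-at-0, U3 inverted output} — 6 in all.

6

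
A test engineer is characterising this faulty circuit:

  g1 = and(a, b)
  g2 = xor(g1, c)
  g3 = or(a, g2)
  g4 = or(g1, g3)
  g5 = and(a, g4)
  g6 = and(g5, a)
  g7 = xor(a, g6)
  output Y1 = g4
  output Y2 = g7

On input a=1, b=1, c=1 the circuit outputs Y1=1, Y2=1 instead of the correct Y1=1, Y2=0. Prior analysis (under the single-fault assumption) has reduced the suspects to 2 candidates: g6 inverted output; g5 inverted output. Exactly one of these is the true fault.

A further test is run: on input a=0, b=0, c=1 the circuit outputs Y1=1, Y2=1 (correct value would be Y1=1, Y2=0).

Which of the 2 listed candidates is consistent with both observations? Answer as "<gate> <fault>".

Evaluate each candidate on input a=0, b=0, c=1:
  g6 inverted output: g1=0, g2=1, g3=1, g4=1, g5=0, g6=1 [inverted output], g7=1 → Y1=1, Y2=1 — matches
  g5 inverted output: g1=0, g2=1, g3=1, g4=1, g5=1 [inverted output], g6=0, g7=0 → Y1=1, Y2=0 — eliminated
Only g6 inverted output reproduces the observed Y1=1, Y2=1.

g6 inverted output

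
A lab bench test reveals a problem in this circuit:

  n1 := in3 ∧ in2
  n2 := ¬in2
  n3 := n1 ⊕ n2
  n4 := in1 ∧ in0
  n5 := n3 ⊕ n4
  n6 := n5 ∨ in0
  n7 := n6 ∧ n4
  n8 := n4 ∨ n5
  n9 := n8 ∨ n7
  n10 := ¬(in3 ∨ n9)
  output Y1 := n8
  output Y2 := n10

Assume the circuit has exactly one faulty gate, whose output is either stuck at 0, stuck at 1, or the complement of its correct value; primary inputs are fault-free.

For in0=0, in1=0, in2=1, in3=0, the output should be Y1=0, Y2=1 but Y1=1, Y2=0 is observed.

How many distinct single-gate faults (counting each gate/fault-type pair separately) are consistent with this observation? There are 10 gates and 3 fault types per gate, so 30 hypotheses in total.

Fault-free: n1=0, n2=0, n3=0, n4=0, n5=0, n6=0, n7=0, n8=0, n9=0, n10=1 → Y1=0, Y2=1. Observed Y1=1, Y2=0.
  n1: stuck-at-1, inverted output ✓; others ✗
  n2: stuck-at-1, inverted output ✓; others ✗
  n3: stuck-at-1, inverted output ✓; others ✗
  n4: stuck-at-1, inverted output ✓; others ✗
  n5: stuck-at-1, inverted output ✓; others ✗
  n6: none of the 3 fault types match ✗
  n7: none of the 3 fault types match ✗
  n8: stuck-at-1, inverted output ✓; others ✗
  n9: none of the 3 fault types match ✗
  n10: none of the 3 fault types match ✗
Consistent faults: {n1 stuck-at-1, n1 inverted output, n2 stuck-at-1, n2 inverted output, n3 stuck-at-1, n3 inverted output, n4 stuck-at-1, n4 inverted output, n5 stuck-at-1, n5 inverted output, n8 stuck-at-1, n8 inverted output} — 12 in all.

12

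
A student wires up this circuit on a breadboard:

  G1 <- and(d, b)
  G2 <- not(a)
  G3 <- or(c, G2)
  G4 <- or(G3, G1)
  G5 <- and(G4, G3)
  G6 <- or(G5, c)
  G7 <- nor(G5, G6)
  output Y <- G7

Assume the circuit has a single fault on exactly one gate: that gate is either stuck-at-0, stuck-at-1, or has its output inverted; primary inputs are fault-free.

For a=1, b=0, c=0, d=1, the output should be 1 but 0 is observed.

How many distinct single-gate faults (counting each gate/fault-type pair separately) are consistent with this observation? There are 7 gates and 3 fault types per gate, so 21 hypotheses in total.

10

Fault-free: G1=0, G2=0, G3=0, G4=0, G5=0, G6=0, G7=1 → 1. Observed 0.
  G1: none of the 3 fault types match ✗
  G2: stuck-at-1, inverted output ✓; others ✗
  G3: stuck-at-1, inverted output ✓; others ✗
  G4: none of the 3 fault types match ✗
  G5: stuck-at-1, inverted output ✓; others ✗
  G6: stuck-at-1, inverted output ✓; others ✗
  G7: stuck-at-0, inverted output ✓; others ✗
Consistent faults: {G2 stuck-at-1, G2 inverted output, G3 stuck-at-1, G3 inverted output, G5 stuck-at-1, G5 inverted output, G6 stuck-at-1, G6 inverted output, G7 stuck-at-0, G7 inverted output} — 10 in all.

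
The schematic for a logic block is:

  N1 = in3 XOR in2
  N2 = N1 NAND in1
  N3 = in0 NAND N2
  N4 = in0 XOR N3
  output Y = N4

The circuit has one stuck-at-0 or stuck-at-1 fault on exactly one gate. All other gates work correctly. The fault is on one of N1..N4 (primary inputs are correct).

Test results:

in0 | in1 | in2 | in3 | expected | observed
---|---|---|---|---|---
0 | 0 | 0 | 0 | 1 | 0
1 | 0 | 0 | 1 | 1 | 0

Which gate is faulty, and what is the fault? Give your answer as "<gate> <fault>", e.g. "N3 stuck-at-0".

Fault-free values for test 1 (in0=0, in1=0, in2=0, in3=0): N1=0, N2=1, N3=1, N4=1, giving Y=1. Observed 0.
Test 1: faults giving observed 0 are {N3 stuck-at-0, N4 stuck-at-0}.
Test 2 (in0=1, in1=0, in2=0, in3=1): fault-free N1=1, N2=1, N3=0, N4=1 → 1; observed 0. Eliminates N3 stuck-at-0.
Only N4 stuck-at-0 is consistent with every test.

N4 stuck-at-0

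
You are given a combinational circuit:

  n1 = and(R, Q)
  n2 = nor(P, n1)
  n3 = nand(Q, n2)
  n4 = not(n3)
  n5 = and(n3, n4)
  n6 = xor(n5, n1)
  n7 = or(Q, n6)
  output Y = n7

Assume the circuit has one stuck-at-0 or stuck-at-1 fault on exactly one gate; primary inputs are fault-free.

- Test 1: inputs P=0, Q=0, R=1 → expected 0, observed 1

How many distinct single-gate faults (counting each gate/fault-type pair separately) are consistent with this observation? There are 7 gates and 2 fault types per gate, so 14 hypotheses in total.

5

Fault-free: n1=0, n2=1, n3=1, n4=0, n5=0, n6=0, n7=0 → 0. Observed 1.
  n1 stuck-at-0: output 0 ✗
  n1 stuck-at-1: output 1 ✓
  n2 stuck-at-0: output 0 ✗
  n2 stuck-at-1: output 0 ✗
  n3 stuck-at-0: output 0 ✗
  n3 stuck-at-1: output 0 ✗
  n4 stuck-at-0: output 0 ✗
  n4 stuck-at-1: output 1 ✓
  n5 stuck-at-0: output 0 ✗
  n5 stuck-at-1: output 1 ✓
  n6 stuck-at-0: output 0 ✗
  n6 stuck-at-1: output 1 ✓
  n7 stuck-at-0: output 0 ✗
  n7 stuck-at-1: output 1 ✓
Consistent faults: {n1 stuck-at-1, n4 stuck-at-1, n5 stuck-at-1, n6 stuck-at-1, n7 stuck-at-1} — 5 in all.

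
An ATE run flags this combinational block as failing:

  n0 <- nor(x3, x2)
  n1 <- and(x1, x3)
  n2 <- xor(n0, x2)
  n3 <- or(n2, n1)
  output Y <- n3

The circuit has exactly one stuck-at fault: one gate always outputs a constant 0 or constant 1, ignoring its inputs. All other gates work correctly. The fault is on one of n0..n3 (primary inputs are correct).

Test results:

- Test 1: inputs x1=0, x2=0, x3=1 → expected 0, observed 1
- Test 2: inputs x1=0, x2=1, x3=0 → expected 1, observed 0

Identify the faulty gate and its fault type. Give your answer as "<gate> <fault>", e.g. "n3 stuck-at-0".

n0 stuck-at-1

Fault-free values for test 1 (x1=0, x2=0, x3=1): n0=0, n1=0, n2=0, n3=0, giving Y=0. Observed 1.
Test 1: faults giving observed 1 are {n0 stuck-at-1, n1 stuck-at-1, n2 stuck-at-1, n3 stuck-at-1}.
Test 2 (x1=0, x2=1, x3=0): fault-free n0=0, n1=0, n2=1, n3=1 → 1; observed 0. Eliminates n1 stuck-at-1, n2 stuck-at-1, n3 stuck-at-1.
Only n0 stuck-at-1 is consistent with every test.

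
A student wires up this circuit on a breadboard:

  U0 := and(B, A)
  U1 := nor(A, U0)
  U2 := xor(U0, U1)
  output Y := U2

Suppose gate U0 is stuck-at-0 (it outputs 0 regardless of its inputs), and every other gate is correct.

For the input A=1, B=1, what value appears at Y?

Propagate with U0 forced: U0=0 [stuck-at-0], U1=0, U2=0.
So Y = 0. (Without the fault it would be 1.)

0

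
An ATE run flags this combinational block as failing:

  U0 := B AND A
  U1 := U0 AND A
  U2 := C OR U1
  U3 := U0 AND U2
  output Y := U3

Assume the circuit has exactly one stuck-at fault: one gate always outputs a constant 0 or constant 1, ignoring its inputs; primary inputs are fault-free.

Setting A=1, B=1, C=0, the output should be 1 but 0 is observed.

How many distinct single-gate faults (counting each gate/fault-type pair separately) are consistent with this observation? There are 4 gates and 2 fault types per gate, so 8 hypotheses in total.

Fault-free: U0=1, U1=1, U2=1, U3=1 → 1. Observed 0.
  U0 stuck-at-0: output 0 ✓
  U0 stuck-at-1: output 1 ✗
  U1 stuck-at-0: output 0 ✓
  U1 stuck-at-1: output 1 ✗
  U2 stuck-at-0: output 0 ✓
  U2 stuck-at-1: output 1 ✗
  U3 stuck-at-0: output 0 ✓
  U3 stuck-at-1: output 1 ✗
Consistent faults: {U0 stuck-at-0, U1 stuck-at-0, U2 stuck-at-0, U3 stuck-at-0} — 4 in all.

4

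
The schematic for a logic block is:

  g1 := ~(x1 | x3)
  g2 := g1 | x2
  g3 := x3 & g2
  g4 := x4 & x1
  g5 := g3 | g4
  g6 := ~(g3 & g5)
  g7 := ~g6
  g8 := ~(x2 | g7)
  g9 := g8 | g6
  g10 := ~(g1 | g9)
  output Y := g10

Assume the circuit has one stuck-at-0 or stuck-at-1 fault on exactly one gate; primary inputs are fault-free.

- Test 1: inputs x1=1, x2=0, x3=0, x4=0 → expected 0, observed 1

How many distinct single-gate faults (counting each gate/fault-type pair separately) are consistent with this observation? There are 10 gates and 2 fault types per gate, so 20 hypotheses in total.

4

Fault-free: g1=0, g2=0, g3=0, g4=0, g5=0, g6=1, g7=0, g8=1, g9=1, g10=0 → 0. Observed 1.
  g1: none of the 2 fault types match ✗
  g2: none of the 2 fault types match ✗
  g3: stuck-at-1 ✓; others ✗
  g4: none of the 2 fault types match ✗
  g5: none of the 2 fault types match ✗
  g6: stuck-at-0 ✓; others ✗
  g7: none of the 2 fault types match ✗
  g8: none of the 2 fault types match ✗
  g9: stuck-at-0 ✓; others ✗
  g10: stuck-at-1 ✓; others ✗
Consistent faults: {g3 stuck-at-1, g6 stuck-at-0, g9 stuck-at-0, g10 stuck-at-1} — 4 in all.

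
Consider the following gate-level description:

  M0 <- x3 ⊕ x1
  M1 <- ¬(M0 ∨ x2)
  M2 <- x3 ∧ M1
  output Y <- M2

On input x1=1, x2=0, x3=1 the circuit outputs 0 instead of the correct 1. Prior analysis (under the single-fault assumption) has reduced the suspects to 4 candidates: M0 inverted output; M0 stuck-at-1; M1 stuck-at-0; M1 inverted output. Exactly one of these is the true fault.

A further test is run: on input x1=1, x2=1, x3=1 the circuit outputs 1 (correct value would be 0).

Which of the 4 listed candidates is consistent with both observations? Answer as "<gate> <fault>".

M1 inverted output

Evaluate each candidate on input x1=1, x2=1, x3=1:
  M0 inverted output: M0=1 [inverted output], M1=0, M2=0 → 0 — eliminated
  M0 stuck-at-1: M0=1 [stuck-at-1], M1=0, M2=0 → 0 — eliminated
  M1 stuck-at-0: M0=0, M1=0 [stuck-at-0], M2=0 → 0 — eliminated
  M1 inverted output: M0=0, M1=1 [inverted output], M2=1 → 1 — matches
Only M1 inverted output reproduces the observed 1.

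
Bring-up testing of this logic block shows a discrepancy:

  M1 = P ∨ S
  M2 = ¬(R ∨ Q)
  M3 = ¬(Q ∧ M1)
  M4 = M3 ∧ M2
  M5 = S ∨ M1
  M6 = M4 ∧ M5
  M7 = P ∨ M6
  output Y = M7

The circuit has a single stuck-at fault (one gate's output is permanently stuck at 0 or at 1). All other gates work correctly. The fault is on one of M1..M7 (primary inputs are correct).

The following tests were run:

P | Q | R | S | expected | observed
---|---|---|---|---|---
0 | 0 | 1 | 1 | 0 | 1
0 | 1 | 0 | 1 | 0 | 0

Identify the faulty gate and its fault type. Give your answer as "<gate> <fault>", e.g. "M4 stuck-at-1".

M2 stuck-at-1

Fault-free values for test 1 (P=0, Q=0, R=1, S=1): M1=1, M2=0, M3=1, M4=0, M5=1, M6=0, M7=0, giving Y=0. Observed 1.
Test 1: faults giving observed 1 are {M2 stuck-at-1, M4 stuck-at-1, M6 stuck-at-1, M7 stuck-at-1}.
Test 2 (P=0, Q=1, R=0, S=1): fault-free M1=1, M2=0, M3=0, M4=0, M5=1, M6=0, M7=0 → 0; observed 0. Eliminates M4 stuck-at-1, M6 stuck-at-1, M7 stuck-at-1.
Only M2 stuck-at-1 is consistent with every test.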